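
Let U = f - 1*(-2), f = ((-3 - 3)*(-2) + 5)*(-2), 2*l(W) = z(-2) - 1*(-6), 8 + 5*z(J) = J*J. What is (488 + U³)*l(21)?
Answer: -83928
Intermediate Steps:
z(J) = -8/5 + J²/5 (z(J) = -8/5 + (J*J)/5 = -8/5 + J²/5)
l(W) = 13/5 (l(W) = ((-8/5 + (⅕)*(-2)²) - 1*(-6))/2 = ((-8/5 + (⅕)*4) + 6)/2 = ((-8/5 + ⅘) + 6)/2 = (-⅘ + 6)/2 = (½)*(26/5) = 13/5)
f = -34 (f = (-6*(-2) + 5)*(-2) = (12 + 5)*(-2) = 17*(-2) = -34)
U = -32 (U = -34 - 1*(-2) = -34 + 2 = -32)
(488 + U³)*l(21) = (488 + (-32)³)*(13/5) = (488 - 32768)*(13/5) = -32280*13/5 = -83928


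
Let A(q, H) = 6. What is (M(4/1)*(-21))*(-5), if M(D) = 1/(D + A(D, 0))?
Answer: 21/2 ≈ 10.500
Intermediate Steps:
M(D) = 1/(6 + D) (M(D) = 1/(D + 6) = 1/(6 + D))
(M(4/1)*(-21))*(-5) = (-21/(6 + 4/1))*(-5) = (-21/(6 + 4*1))*(-5) = (-21/(6 + 4))*(-5) = (-21/10)*(-5) = ((⅒)*(-21))*(-5) = -21/10*(-5) = 21/2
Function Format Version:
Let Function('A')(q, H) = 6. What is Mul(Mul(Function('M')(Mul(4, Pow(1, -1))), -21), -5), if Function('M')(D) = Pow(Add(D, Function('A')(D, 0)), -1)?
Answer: Rational(21, 2) ≈ 10.500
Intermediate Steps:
Function('M')(D) = Pow(Add(6, D), -1) (Function('M')(D) = Pow(Add(D, 6), -1) = Pow(Add(6, D), -1))
Mul(Mul(Function('M')(Mul(4, Pow(1, -1))), -21), -5) = Mul(Mul(Pow(Add(6, Mul(4, Pow(1, -1))), -1), -21), -5) = Mul(Mul(Pow(Add(6, Mul(4, 1)), -1), -21), -5) = Mul(Mul(Pow(Add(6, 4), -1), -21), -5) = Mul(Mul(Pow(10, -1), -21), -5) = Mul(Mul(Rational(1, 10), -21), -5) = Mul(Rational(-21, 10), -5) = Rational(21, 2)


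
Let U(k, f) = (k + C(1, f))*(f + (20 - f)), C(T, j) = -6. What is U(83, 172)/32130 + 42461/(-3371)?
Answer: -19415437/1547289 ≈ -12.548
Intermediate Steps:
U(k, f) = -120 + 20*k (U(k, f) = (k - 6)*(f + (20 - f)) = (-6 + k)*20 = -120 + 20*k)
U(83, 172)/32130 + 42461/(-3371) = (-120 + 20*83)/32130 + 42461/(-3371) = (-120 + 1660)*(1/32130) + 42461*(-1/3371) = 1540*(1/32130) - 42461/3371 = 22/459 - 42461/3371 = -19415437/1547289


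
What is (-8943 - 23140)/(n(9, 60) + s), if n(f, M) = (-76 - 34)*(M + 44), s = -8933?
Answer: 32083/20373 ≈ 1.5748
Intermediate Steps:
n(f, M) = -4840 - 110*M (n(f, M) = -110*(44 + M) = -4840 - 110*M)
(-8943 - 23140)/(n(9, 60) + s) = (-8943 - 23140)/((-4840 - 110*60) - 8933) = -32083/((-4840 - 6600) - 8933) = -32083/(-11440 - 8933) = -32083/(-20373) = -32083*(-1/20373) = 32083/20373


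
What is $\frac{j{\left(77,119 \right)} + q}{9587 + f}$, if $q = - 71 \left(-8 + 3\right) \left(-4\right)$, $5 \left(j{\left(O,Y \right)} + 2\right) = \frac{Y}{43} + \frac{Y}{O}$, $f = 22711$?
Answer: $- \frac{112033}{2546159} \approx -0.044001$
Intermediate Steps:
$j{\left(O,Y \right)} = -2 + \frac{Y}{215} + \frac{Y}{5 O}$ ($j{\left(O,Y \right)} = -2 + \frac{\frac{Y}{43} + \frac{Y}{O}}{5} = -2 + \left(\frac{Y}{215} + \frac{Y}{5 O}\right) = -2 + \frac{Y}{215} + \frac{Y}{5 O}$)
$q = -1420$ ($q = - 71 \left(\left(-5\right) \left(-4\right)\right) = \left(-71\right) 20 = -1420$)
$\frac{j{\left(77,119 \right)} + q}{9587 + f} = \frac{\left(-2 + \frac{1}{215} \cdot 119 + \frac{1}{5} \cdot 119 \cdot \frac{1}{77}\right) - 1420}{9587 + 22711} = \frac{\left(-2 + \frac{119}{215} + \frac{1}{5} \cdot 119 \cdot \frac{1}{77}\right) - 1420}{32298} = \left(\left(-2 + \frac{119}{215} + \frac{17}{55}\right) - 1420\right) \frac{1}{32298} = \left(- \frac{538}{473} - 1420\right) \frac{1}{32298} = \left(- \frac{672198}{473}\right) \frac{1}{32298} = - \frac{112033}{2546159}$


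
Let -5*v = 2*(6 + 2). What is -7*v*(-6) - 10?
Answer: -722/5 ≈ -144.40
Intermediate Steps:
v = -16/5 (v = -2*(6 + 2)/5 = -2*8/5 = -⅕*16 = -16/5 ≈ -3.2000)
-7*v*(-6) - 10 = -7*(-16/5)*(-6) - 10 = (112/5)*(-6) - 10 = -672/5 - 10 = -722/5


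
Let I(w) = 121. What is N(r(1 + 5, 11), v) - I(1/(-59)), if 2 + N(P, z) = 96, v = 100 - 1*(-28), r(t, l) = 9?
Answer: -27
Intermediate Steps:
v = 128 (v = 100 + 28 = 128)
N(P, z) = 94 (N(P, z) = -2 + 96 = 94)
N(r(1 + 5, 11), v) - I(1/(-59)) = 94 - 1*121 = 94 - 121 = -27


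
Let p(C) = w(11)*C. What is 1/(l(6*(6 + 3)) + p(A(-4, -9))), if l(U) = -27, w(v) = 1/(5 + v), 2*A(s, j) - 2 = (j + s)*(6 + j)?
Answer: -32/823 ≈ -0.038882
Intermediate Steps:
A(s, j) = 1 + (6 + j)*(j + s)/2 (A(s, j) = 1 + ((j + s)*(6 + j))/2 = 1 + ((6 + j)*(j + s))/2 = 1 + (6 + j)*(j + s)/2)
p(C) = C/16 (p(C) = C/(5 + 11) = C/16)
1/(l(6*(6 + 3)) + p(A(-4, -9))) = 1/(-27 + (1 + (1/2)*(-9)**2 + 3*(-9) + 3*(-4) + (1/2)*(-9)*(-4))/16) = 1/(-27 + (1 + (1/2)*81 - 27 - 12 + 18)/16) = 1/(-27 + (1 + 81/2 - 27 - 12 + 18)/16) = 1/(-27 + (1/16)*(41/2)) = 1/(-27 + 41/32) = 1/(-823/32) = -32/823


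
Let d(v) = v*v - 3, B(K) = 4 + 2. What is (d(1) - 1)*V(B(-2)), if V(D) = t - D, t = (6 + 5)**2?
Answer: -345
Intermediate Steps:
t = 121 (t = 11**2 = 121)
B(K) = 6
V(D) = 121 - D
d(v) = -3 + v**2 (d(v) = v**2 - 3 = -3 + v**2)
(d(1) - 1)*V(B(-2)) = ((-3 + 1**2) - 1)*(121 - 1*6) = ((-3 + 1) - 1)*(121 - 6) = (-2 - 1)*115 = -3*115 = -345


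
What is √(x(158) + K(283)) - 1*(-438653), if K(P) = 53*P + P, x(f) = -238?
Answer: 438653 + 2*√3761 ≈ 4.3878e+5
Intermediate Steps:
K(P) = 54*P
√(x(158) + K(283)) - 1*(-438653) = √(-238 + 54*283) - 1*(-438653) = √(-238 + 15282) + 438653 = √15044 + 438653 = 2*√3761 + 438653 = 438653 + 2*√3761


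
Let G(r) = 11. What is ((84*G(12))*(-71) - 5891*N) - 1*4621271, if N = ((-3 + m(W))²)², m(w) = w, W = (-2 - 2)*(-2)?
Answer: -8368750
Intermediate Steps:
W = 8 (W = -4*(-2) = 8)
N = 625 (N = ((-3 + 8)²)² = (5²)² = 25² = 625)
((84*G(12))*(-71) - 5891*N) - 1*4621271 = ((84*11)*(-71) - 5891*625) - 1*4621271 = (924*(-71) - 3681875) - 4621271 = (-65604 - 3681875) - 4621271 = -3747479 - 4621271 = -8368750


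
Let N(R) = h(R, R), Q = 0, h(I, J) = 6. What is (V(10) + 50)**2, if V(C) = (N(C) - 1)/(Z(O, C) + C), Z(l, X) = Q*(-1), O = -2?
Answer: 10201/4 ≈ 2550.3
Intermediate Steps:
N(R) = 6
Z(l, X) = 0 (Z(l, X) = 0*(-1) = 0)
V(C) = 5/C (V(C) = (6 - 1)/(0 + C) = 5/C)
(V(10) + 50)**2 = (5/10 + 50)**2 = (5*(1/10) + 50)**2 = (1/2 + 50)**2 = (101/2)**2 = 10201/4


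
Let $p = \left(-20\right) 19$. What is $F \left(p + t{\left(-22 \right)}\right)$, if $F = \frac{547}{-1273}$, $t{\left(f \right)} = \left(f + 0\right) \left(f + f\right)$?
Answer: $- \frac{321636}{1273} \approx -252.66$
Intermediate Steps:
$t{\left(f \right)} = 2 f^{2}$ ($t{\left(f \right)} = f 2 f = 2 f^{2}$)
$F = - \frac{547}{1273}$ ($F = 547 \left(- \frac{1}{1273}\right) = - \frac{547}{1273} \approx -0.42969$)
$p = -380$
$F \left(p + t{\left(-22 \right)}\right) = - \frac{547 \left(-380 + 2 \left(-22\right)^{2}\right)}{1273} = - \frac{547 \left(-380 + 2 \cdot 484\right)}{1273} = - \frac{547 \left(-380 + 968\right)}{1273} = \left(- \frac{547}{1273}\right) 588 = - \frac{321636}{1273}$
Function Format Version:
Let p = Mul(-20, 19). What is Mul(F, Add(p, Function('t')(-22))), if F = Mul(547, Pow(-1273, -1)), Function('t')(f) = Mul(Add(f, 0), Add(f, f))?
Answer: Rational(-321636, 1273) ≈ -252.66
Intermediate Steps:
Function('t')(f) = Mul(2, Pow(f, 2)) (Function('t')(f) = Mul(f, Mul(2, f)) = Mul(2, Pow(f, 2)))
F = Rational(-547, 1273) (F = Mul(547, Rational(-1, 1273)) = Rational(-547, 1273) ≈ -0.42969)
p = -380
Mul(F, Add(p, Function('t')(-22))) = Mul(Rational(-547, 1273), Add(-380, Mul(2, Pow(-22, 2)))) = Mul(Rational(-547, 1273), Add(-380, Mul(2, 484))) = Mul(Rational(-547, 1273), Add(-380, 968)) = Mul(Rational(-547, 1273), 588) = Rational(-321636, 1273)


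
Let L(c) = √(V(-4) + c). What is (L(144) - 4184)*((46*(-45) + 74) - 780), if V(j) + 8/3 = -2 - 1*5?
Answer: 11614784 - 2776*√1209/3 ≈ 1.1583e+7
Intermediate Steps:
V(j) = -29/3 (V(j) = -8/3 + (-2 - 1*5) = -8/3 + (-2 - 5) = -8/3 - 7 = -29/3)
L(c) = √(-29/3 + c)
(L(144) - 4184)*((46*(-45) + 74) - 780) = (√(-87 + 9*144)/3 - 4184)*((46*(-45) + 74) - 780) = (√(-87 + 1296)/3 - 4184)*((-2070 + 74) - 780) = (√1209/3 - 4184)*(-1996 - 780) = (-4184 + √1209/3)*(-2776) = 11614784 - 2776*√1209/3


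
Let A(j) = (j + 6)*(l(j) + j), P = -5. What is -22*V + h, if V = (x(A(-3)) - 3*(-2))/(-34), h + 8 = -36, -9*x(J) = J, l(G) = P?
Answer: -1958/51 ≈ -38.392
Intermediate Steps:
l(G) = -5
A(j) = (-5 + j)*(6 + j) (A(j) = (j + 6)*(-5 + j) = (6 + j)*(-5 + j) = (-5 + j)*(6 + j))
x(J) = -J/9
h = -44 (h = -8 - 36 = -44)
V = -13/51 (V = (-(-30 - 3 + (-3)**2)/9 - 3*(-2))/(-34) = (-(-30 - 3 + 9)/9 + 6)*(-1/34) = (-1/9*(-24) + 6)*(-1/34) = (8/3 + 6)*(-1/34) = (26/3)*(-1/34) = -13/51 ≈ -0.25490)
-22*V + h = -22*(-13/51) - 44 = 286/51 - 44 = -1958/51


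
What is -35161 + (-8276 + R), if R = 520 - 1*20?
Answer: -42937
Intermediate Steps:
R = 500 (R = 520 - 20 = 500)
-35161 + (-8276 + R) = -35161 + (-8276 + 500) = -35161 - 7776 = -42937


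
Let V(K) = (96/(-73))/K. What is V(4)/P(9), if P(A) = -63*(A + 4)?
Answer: 8/19929 ≈ 0.00040143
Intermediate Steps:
V(K) = -96/(73*K) (V(K) = (96*(-1/73))/K = -96/(73*K))
P(A) = -252 - 63*A (P(A) = -63*(4 + A) = -252 - 63*A)
V(4)/P(9) = (-96/73/4)/(-252 - 63*9) = (-96/73*¼)/(-252 - 567) = -24/73/(-819) = -24/73*(-1/819) = 8/19929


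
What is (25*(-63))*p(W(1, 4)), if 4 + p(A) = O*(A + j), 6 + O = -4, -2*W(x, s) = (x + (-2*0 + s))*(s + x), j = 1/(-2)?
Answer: -198450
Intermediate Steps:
j = -1/2 ≈ -0.50000
W(x, s) = -(s + x)**2/2 (W(x, s) = -(x + (-2*0 + s))*(s + x)/2 = -(x + (0 + s))*(s + x)/2 = -(x + s)*(s + x)/2 = -(s + x)*(s + x)/2 = -(s + x)**2/2)
O = -10 (O = -6 - 4 = -10)
p(A) = 1 - 10*A (p(A) = -4 - 10*(A - 1/2) = -4 - 10*(-1/2 + A) = -4 + (5 - 10*A) = 1 - 10*A)
(25*(-63))*p(W(1, 4)) = (25*(-63))*(1 - (-5)*(4 + 1)**2) = -1575*(1 - (-5)*5**2) = -1575*(1 - (-5)*25) = -1575*(1 - 10*(-25/2)) = -1575*(1 + 125) = -1575*126 = -198450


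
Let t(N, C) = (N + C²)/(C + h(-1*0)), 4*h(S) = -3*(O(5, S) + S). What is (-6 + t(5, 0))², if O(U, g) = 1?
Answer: 1444/9 ≈ 160.44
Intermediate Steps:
h(S) = -¾ - 3*S/4 (h(S) = (-3*(1 + S))/4 = (-3 - 3*S)/4 = -¾ - 3*S/4)
t(N, C) = (N + C²)/(-¾ + C) (t(N, C) = (N + C²)/(C + (-¾ - (-3)*0/4)) = (N + C²)/(C + (-¾ - ¾*0)) = (N + C²)/(C + (-¾ + 0)) = (N + C²)/(C - ¾) = (N + C²)/(-¾ + C))
(-6 + t(5, 0))² = (-6 + 4*(5 + 0²)/(-3 + 4*0))² = (-6 + 4*(5 + 0)/(-3 + 0))² = (-6 + 4*5/(-3))² = (-6 + 4*(-⅓)*5)² = (-6 - 20/3)² = (-38/3)² = 1444/9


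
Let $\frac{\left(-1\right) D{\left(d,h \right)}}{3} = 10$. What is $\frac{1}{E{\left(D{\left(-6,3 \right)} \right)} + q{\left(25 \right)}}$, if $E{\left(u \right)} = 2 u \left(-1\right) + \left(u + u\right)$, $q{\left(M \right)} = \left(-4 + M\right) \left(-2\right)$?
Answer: $- \frac{1}{42} \approx -0.02381$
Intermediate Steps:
$D{\left(d,h \right)} = -30$ ($D{\left(d,h \right)} = \left(-3\right) 10 = -30$)
$q{\left(M \right)} = 8 - 2 M$
$E{\left(u \right)} = 0$ ($E{\left(u \right)} = - 2 u + 2 u = 0$)
$\frac{1}{E{\left(D{\left(-6,3 \right)} \right)} + q{\left(25 \right)}} = \frac{1}{0 + \left(8 - 50\right)} = \frac{1}{0 - 42} = \frac{1}{-42} = - \frac{1}{42}$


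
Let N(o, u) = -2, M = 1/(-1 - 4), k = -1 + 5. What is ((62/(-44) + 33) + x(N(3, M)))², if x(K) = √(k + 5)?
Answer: 579121/484 ≈ 1196.5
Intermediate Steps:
k = 4
M = -⅕ (M = 1/(-5) = -⅕ ≈ -0.20000)
x(K) = 3 (x(K) = √(4 + 5) = √9 = 3)
((62/(-44) + 33) + x(N(3, M)))² = ((62/(-44) + 33) + 3)² = ((62*(-1/44) + 33) + 3)² = ((-31/22 + 33) + 3)² = (695/22 + 3)² = (761/22)² = 579121/484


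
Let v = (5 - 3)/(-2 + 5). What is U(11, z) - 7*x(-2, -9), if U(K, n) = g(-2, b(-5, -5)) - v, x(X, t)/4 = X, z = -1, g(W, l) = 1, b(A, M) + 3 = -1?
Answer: 169/3 ≈ 56.333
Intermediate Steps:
b(A, M) = -4 (b(A, M) = -3 - 1 = -4)
x(X, t) = 4*X
v = ⅔ (v = 2/3 = 2*(⅓) = ⅔ ≈ 0.66667)
U(K, n) = ⅓ (U(K, n) = 1 - 1*⅔ = 1 - ⅔ = ⅓)
U(11, z) - 7*x(-2, -9) = ⅓ - 28*(-2) = ⅓ - 7*(-8) = ⅓ + 56 = 169/3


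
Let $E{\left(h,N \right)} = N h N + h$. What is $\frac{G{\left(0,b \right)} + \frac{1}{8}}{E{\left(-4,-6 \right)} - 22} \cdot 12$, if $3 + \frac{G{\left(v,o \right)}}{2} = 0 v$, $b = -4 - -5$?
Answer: $\frac{141}{340} \approx 0.41471$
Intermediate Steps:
$b = 1$ ($b = -4 + 5 = 1$)
$G{\left(v,o \right)} = -6$ ($G{\left(v,o \right)} = -6 + 2 \cdot 0 v = -6 + 2 \cdot 0 = -6 + 0 = -6$)
$E{\left(h,N \right)} = h + h N^{2}$ ($E{\left(h,N \right)} = h N^{2} + h = h + h N^{2}$)
$\frac{G{\left(0,b \right)} + \frac{1}{8}}{E{\left(-4,-6 \right)} - 22} \cdot 12 = \frac{-6 + \frac{1}{8}}{- 4 \left(1 + \left(-6\right)^{2}\right) - 22} \cdot 12 = \frac{-6 + \frac{1}{8}}{- 4 \left(1 + 36\right) - 22} \cdot 12 = - \frac{47}{8 \left(\left(-4\right) 37 - 22\right)} 12 = - \frac{47}{8 \left(-148 - 22\right)} 12 = - \frac{47}{8 \left(-170\right)} 12 = \left(- \frac{47}{8}\right) \left(- \frac{1}{170}\right) 12 = \frac{47}{1360} \cdot 12 = \frac{141}{340}$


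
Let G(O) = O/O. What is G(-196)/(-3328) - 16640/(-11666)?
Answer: 27683127/19412224 ≈ 1.4261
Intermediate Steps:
G(O) = 1
G(-196)/(-3328) - 16640/(-11666) = 1/(-3328) - 16640/(-11666) = 1*(-1/3328) - 16640*(-1/11666) = -1/3328 + 8320/5833 = 27683127/19412224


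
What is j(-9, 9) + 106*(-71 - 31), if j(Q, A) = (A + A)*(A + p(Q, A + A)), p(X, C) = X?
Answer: -10812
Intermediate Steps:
j(Q, A) = 2*A*(A + Q) (j(Q, A) = (A + A)*(A + Q) = (2*A)*(A + Q) = 2*A*(A + Q))
j(-9, 9) + 106*(-71 - 31) = 2*9*(9 - 9) + 106*(-71 - 31) = 2*9*0 + 106*(-102) = 0 - 10812 = -10812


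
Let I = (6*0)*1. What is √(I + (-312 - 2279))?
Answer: I*√2591 ≈ 50.902*I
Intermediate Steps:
I = 0 (I = 0*1 = 0)
√(I + (-312 - 2279)) = √(0 + (-312 - 2279)) = √(0 - 2591) = √(-2591) = I*√2591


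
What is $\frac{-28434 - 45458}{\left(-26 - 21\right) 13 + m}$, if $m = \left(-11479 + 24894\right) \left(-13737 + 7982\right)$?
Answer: $\frac{18473}{19300984} \approx 0.0009571$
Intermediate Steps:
$m = -77203325$ ($m = 13415 \left(-5755\right) = -77203325$)
$\frac{-28434 - 45458}{\left(-26 - 21\right) 13 + m} = \frac{-28434 - 45458}{\left(-26 - 21\right) 13 - 77203325} = - \frac{73892}{\left(-47\right) 13 - 77203325} = - \frac{73892}{-611 - 77203325} = - \frac{73892}{-77203936} = \left(-73892\right) \left(- \frac{1}{77203936}\right) = \frac{18473}{19300984}$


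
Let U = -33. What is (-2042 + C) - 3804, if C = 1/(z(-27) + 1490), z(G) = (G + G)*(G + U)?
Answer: -27651579/4730 ≈ -5846.0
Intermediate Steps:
z(G) = 2*G*(-33 + G) (z(G) = (G + G)*(G - 33) = (2*G)*(-33 + G) = 2*G*(-33 + G))
C = 1/4730 (C = 1/(2*(-27)*(-33 - 27) + 1490) = 1/(2*(-27)*(-60) + 1490) = 1/(3240 + 1490) = 1/4730 ≈ 0.00021142)
(-2042 + C) - 3804 = (-2042 + 1/4730) - 3804 = -9658659/4730 - 3804 = -27651579/4730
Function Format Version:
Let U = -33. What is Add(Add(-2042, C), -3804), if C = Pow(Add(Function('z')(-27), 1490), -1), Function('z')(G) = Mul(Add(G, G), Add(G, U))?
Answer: Rational(-27651579, 4730) ≈ -5846.0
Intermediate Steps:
Function('z')(G) = Mul(2, G, Add(-33, G)) (Function('z')(G) = Mul(Add(G, G), Add(G, -33)) = Mul(Mul(2, G), Add(-33, G)) = Mul(2, G, Add(-33, G)))
C = Rational(1, 4730) (C = Pow(Add(Mul(2, -27, Add(-33, -27)), 1490), -1) = Pow(Add(Mul(2, -27, -60), 1490), -1) = Pow(Add(3240, 1490), -1) = Pow(4730, -1) = Rational(1, 4730) ≈ 0.00021142)
Add(Add(-2042, C), -3804) = Add(Add(-2042, Rational(1, 4730)), -3804) = Add(Rational(-9658659, 4730), -3804) = Rational(-27651579, 4730)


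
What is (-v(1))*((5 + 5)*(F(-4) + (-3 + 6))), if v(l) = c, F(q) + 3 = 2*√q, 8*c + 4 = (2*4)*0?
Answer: 20*I ≈ 20.0*I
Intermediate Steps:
c = -½ (c = -½ + ((2*4)*0)/8 = -½ + (8*0)/8 = -½ + (⅛)*0 = -½ + 0 = -½ ≈ -0.50000)
F(q) = -3 + 2*√q
v(l) = -½
(-v(1))*((5 + 5)*(F(-4) + (-3 + 6))) = (-1*(-½))*((5 + 5)*((-3 + 2*√(-4)) + (-3 + 6))) = (10*((-3 + 2*(2*I)) + 3))/2 = (10*((-3 + 4*I) + 3))/2 = (10*(4*I))/2 = (40*I)/2 = 20*I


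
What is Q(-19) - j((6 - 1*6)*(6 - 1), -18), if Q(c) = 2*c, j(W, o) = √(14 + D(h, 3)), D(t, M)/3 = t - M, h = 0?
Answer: -38 - √5 ≈ -40.236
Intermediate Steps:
D(t, M) = -3*M + 3*t (D(t, M) = 3*(t - M) = -3*M + 3*t)
j(W, o) = √5 (j(W, o) = √(14 + (-3*3 + 3*0)) = √(14 + (-9 + 0)) = √(14 - 9) = √5)
Q(-19) - j((6 - 1*6)*(6 - 1), -18) = 2*(-19) - √5 = -38 - √5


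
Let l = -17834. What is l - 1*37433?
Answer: -55267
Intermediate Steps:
l - 1*37433 = -17834 - 1*37433 = -17834 - 37433 = -55267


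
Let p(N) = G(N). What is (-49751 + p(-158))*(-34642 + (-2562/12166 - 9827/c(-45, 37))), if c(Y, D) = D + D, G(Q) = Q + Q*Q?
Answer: 55783048133865/64306 ≈ 8.6746e+8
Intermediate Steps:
G(Q) = Q + Q²
c(Y, D) = 2*D
p(N) = N*(1 + N)
(-49751 + p(-158))*(-34642 + (-2562/12166 - 9827/c(-45, 37))) = (-49751 - 158*(1 - 158))*(-34642 + (-2562/12166 - 9827/(2*37))) = (-49751 - 158*(-157))*(-34642 + (-2562*1/12166 - 9827/74)) = (-49751 + 24806)*(-34642 + (-183/869 - 9827*1/74)) = -24945*(-34642 + (-183/869 - 9827/74)) = -24945*(-34642 - 8553205/64306) = -24945*(-2236241657/64306) = 55783048133865/64306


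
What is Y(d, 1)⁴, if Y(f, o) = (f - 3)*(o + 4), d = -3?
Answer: 810000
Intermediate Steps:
Y(f, o) = (-3 + f)*(4 + o)
Y(d, 1)⁴ = (-12 - 3*1 + 4*(-3) - 3*1)⁴ = (-12 - 3 - 12 - 3)⁴ = (-30)⁴ = 810000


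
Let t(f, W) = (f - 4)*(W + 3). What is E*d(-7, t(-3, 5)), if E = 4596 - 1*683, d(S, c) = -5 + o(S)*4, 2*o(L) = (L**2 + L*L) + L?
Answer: 692601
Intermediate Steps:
t(f, W) = (-4 + f)*(3 + W)
o(L) = L**2 + L/2 (o(L) = ((L**2 + L*L) + L)/2 = ((L**2 + L**2) + L)/2 = (2*L**2 + L)/2 = (L + 2*L**2)/2 = L**2 + L/2)
d(S, c) = -5 + 4*S*(1/2 + S) (d(S, c) = -5 + (S*(1/2 + S))*4 = -5 + 4*S*(1/2 + S))
E = 3913 (E = 4596 - 683 = 3913)
E*d(-7, t(-3, 5)) = 3913*(-5 + 2*(-7)*(1 + 2*(-7))) = 3913*(-5 + 2*(-7)*(1 - 14)) = 3913*(-5 + 2*(-7)*(-13)) = 3913*(-5 + 182) = 3913*177 = 692601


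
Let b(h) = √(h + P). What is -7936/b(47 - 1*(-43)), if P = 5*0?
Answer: -3968*√10/15 ≈ -836.53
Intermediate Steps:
P = 0
b(h) = √h (b(h) = √(h + 0) = √h)
-7936/b(47 - 1*(-43)) = -7936/√(47 - 1*(-43)) = -7936/√(47 + 43) = -7936*√10/30 = -3968*√10/15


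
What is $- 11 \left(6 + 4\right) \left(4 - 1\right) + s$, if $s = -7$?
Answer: $-337$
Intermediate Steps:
$- 11 \left(6 + 4\right) \left(4 - 1\right) + s = - 11 \left(6 + 4\right) \left(4 - 1\right) - 7 = - 11 \cdot 10 \cdot 3 - 7 = \left(-11\right) 30 - 7 = -330 - 7 = -337$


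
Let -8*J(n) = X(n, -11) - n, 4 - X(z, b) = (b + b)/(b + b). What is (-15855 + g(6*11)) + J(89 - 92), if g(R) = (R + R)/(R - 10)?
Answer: -443895/28 ≈ -15853.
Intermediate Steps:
X(z, b) = 3 (X(z, b) = 4 - (b + b)/(b + b) = 4 - 2*b/(2*b) = 4 - 2*b*1/(2*b) = 4 - 1*1 = 4 - 1 = 3)
g(R) = 2*R/(-10 + R) (g(R) = (2*R)/(-10 + R) = 2*R/(-10 + R))
J(n) = -3/8 + n/8 (J(n) = -(3 - n)/8 = -3/8 + n/8)
(-15855 + g(6*11)) + J(89 - 92) = (-15855 + 2*(6*11)/(-10 + 6*11)) + (-3/8 + (89 - 92)/8) = (-15855 + 2*66/(-10 + 66)) + (-3/8 + (⅛)*(-3)) = (-15855 + 2*66/56) + (-3/8 - 3/8) = (-15855 + 2*66*(1/56)) - ¾ = (-15855 + 33/14) - ¾ = -221937/14 - ¾ = -443895/28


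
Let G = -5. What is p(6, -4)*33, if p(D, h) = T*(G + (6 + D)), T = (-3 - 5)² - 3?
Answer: 14091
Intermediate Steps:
T = 61 (T = (-8)² - 3 = 64 - 3 = 61)
p(D, h) = 61 + 61*D (p(D, h) = 61*(-5 + (6 + D)) = 61*(1 + D) = 61 + 61*D)
p(6, -4)*33 = (61 + 61*6)*33 = (61 + 366)*33 = 427*33 = 14091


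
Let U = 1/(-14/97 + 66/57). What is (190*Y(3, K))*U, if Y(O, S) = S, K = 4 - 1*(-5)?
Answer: 1575765/934 ≈ 1687.1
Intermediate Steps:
K = 9 (K = 4 + 5 = 9)
U = 1843/1868 (U = 1/(-14*1/97 + 66*(1/57)) = 1/(-14/97 + 22/19) = 1/(1868/1843) = 1843/1868 ≈ 0.98662)
(190*Y(3, K))*U = (190*9)*(1843/1868) = 1710*(1843/1868) = 1575765/934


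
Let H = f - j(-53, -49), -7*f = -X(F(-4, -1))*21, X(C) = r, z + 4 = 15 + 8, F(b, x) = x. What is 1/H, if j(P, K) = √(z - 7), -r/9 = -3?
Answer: 27/2183 + 2*√3/6549 ≈ 0.012897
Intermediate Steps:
z = 19 (z = -4 + (15 + 8) = -4 + 23 = 19)
r = 27 (r = -9*(-3) = 27)
X(C) = 27
j(P, K) = 2*√3 (j(P, K) = √(19 - 7) = √12 = 2*√3)
f = 81 (f = -(-1)*27*21/7 = -(-1)*567/7 = -⅐*(-567) = 81)
H = 81 - 2*√3 ≈ 77.536
1/H = 1/(81 - 2*√3)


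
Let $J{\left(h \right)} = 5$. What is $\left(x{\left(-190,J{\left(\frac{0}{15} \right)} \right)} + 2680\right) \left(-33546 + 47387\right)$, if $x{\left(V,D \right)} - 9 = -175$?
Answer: $34796274$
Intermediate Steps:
$x{\left(V,D \right)} = -166$ ($x{\left(V,D \right)} = 9 - 175 = -166$)
$\left(x{\left(-190,J{\left(\frac{0}{15} \right)} \right)} + 2680\right) \left(-33546 + 47387\right) = \left(-166 + 2680\right) \left(-33546 + 47387\right) = 2514 \cdot 13841 = 34796274$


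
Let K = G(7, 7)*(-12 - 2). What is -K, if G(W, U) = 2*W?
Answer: 196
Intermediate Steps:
K = -196 (K = (2*7)*(-12 - 2) = 14*(-14) = -196)
-K = -1*(-196) = 196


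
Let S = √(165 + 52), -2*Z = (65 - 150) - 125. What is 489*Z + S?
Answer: 51345 + √217 ≈ 51360.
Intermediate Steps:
Z = 105 (Z = -((65 - 150) - 125)/2 = -(-85 - 125)/2 = -½*(-210) = 105)
S = √217 ≈ 14.731
489*Z + S = 489*105 + √217 = 51345 + √217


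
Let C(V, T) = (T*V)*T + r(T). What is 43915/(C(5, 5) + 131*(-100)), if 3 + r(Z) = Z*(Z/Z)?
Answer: -43915/12973 ≈ -3.3851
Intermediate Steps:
r(Z) = -3 + Z (r(Z) = -3 + Z*(Z/Z) = -3 + Z*1 = -3 + Z)
C(V, T) = -3 + T + V*T**2 (C(V, T) = (T*V)*T + (-3 + T) = V*T**2 + (-3 + T) = -3 + T + V*T**2)
43915/(C(5, 5) + 131*(-100)) = 43915/((-3 + 5 + 5*5**2) + 131*(-100)) = 43915/((-3 + 5 + 5*25) - 13100) = 43915/((-3 + 5 + 125) - 13100) = 43915/(127 - 13100) = 43915/(-12973) = 43915*(-1/12973) = -43915/12973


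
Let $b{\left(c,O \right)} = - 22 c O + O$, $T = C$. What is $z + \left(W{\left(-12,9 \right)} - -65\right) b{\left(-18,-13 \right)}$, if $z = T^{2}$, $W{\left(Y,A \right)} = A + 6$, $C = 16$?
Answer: $-412624$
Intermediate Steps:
$W{\left(Y,A \right)} = 6 + A$
$T = 16$
$b{\left(c,O \right)} = O - 22 O c$ ($b{\left(c,O \right)} = - 22 O c + O = O - 22 O c$)
$z = 256$ ($z = 16^{2} = 256$)
$z + \left(W{\left(-12,9 \right)} - -65\right) b{\left(-18,-13 \right)} = 256 + \left(\left(6 + 9\right) - -65\right) \left(- 13 \left(1 - -396\right)\right) = 256 + \left(15 + 65\right) \left(- 13 \left(1 + 396\right)\right) = 256 + 80 \left(\left(-13\right) 397\right) = 256 + 80 \left(-5161\right) = 256 - 412880 = -412624$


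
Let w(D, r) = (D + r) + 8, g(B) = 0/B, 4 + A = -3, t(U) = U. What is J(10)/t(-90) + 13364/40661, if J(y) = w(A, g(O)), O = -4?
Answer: 1162099/3659490 ≈ 0.31756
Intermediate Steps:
A = -7 (A = -4 - 3 = -7)
g(B) = 0
w(D, r) = 8 + D + r
J(y) = 1 (J(y) = 8 - 7 + 0 = 1)
J(10)/t(-90) + 13364/40661 = 1/(-90) + 13364/40661 = 1*(-1/90) + 13364*(1/40661) = -1/90 + 13364/40661 = 1162099/3659490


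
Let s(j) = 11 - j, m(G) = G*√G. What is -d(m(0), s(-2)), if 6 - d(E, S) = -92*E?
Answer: -6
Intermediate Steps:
m(G) = G^(3/2)
d(E, S) = 6 + 92*E (d(E, S) = 6 - (-92)*E = 6 + 92*E)
-d(m(0), s(-2)) = -(6 + 92*0^(3/2)) = -(6 + 92*0) = -(6 + 0) = -1*6 = -6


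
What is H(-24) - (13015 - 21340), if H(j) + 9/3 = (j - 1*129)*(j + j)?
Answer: 15666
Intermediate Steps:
H(j) = -3 + 2*j*(-129 + j) (H(j) = -3 + (j - 1*129)*(j + j) = -3 + (j - 129)*(2*j) = -3 + (-129 + j)*(2*j) = -3 + 2*j*(-129 + j))
H(-24) - (13015 - 21340) = (-3 - 258*(-24) + 2*(-24)²) - (13015 - 21340) = (-3 + 6192 + 2*576) - 1*(-8325) = (-3 + 6192 + 1152) + 8325 = 7341 + 8325 = 15666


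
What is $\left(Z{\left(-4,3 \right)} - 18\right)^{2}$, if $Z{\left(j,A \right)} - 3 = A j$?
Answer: $729$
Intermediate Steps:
$Z{\left(j,A \right)} = 3 + A j$
$\left(Z{\left(-4,3 \right)} - 18\right)^{2} = \left(\left(3 + 3 \left(-4\right)\right) - 18\right)^{2} = \left(\left(3 - 12\right) - 18\right)^{2} = \left(-9 - 18\right)^{2} = \left(-27\right)^{2} = 729$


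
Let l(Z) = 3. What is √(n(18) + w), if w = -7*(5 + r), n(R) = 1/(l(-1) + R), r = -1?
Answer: I*√12327/21 ≈ 5.287*I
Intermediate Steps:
n(R) = 1/(3 + R)
w = -28 (w = -7*(5 - 1) = -7*4 = -28)
√(n(18) + w) = √(1/(3 + 18) - 28) = √(1/21 - 28) = √(-587/21) = I*√12327/21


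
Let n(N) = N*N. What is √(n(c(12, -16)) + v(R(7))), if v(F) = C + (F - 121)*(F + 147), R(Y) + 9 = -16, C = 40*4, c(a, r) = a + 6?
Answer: 76*I*√3 ≈ 131.64*I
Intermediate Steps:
c(a, r) = 6 + a
C = 160
R(Y) = -25 (R(Y) = -9 - 16 = -25)
v(F) = 160 + (-121 + F)*(147 + F) (v(F) = 160 + (F - 121)*(F + 147) = 160 + (-121 + F)*(147 + F))
n(N) = N²
√(n(c(12, -16)) + v(R(7))) = √((6 + 12)² + (-17627 + (-25)² + 26*(-25))) = √(18² + (-17627 + 625 - 650)) = √(324 - 17652) = √(-17328) = 76*I*√3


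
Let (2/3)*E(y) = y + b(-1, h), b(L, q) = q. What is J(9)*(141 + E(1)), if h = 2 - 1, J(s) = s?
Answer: 1296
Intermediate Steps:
h = 1
E(y) = 3/2 + 3*y/2 (E(y) = 3*(y + 1)/2 = 3*(1 + y)/2 = 3/2 + 3*y/2)
J(9)*(141 + E(1)) = 9*(141 + (3/2 + (3/2)*1)) = 9*(141 + (3/2 + 3/2)) = 9*(141 + 3) = 9*144 = 1296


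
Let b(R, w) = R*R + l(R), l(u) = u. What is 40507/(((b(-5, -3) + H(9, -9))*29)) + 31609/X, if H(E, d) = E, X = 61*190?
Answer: 496059299/9747190 ≈ 50.893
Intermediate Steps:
X = 11590
b(R, w) = R + R**2 (b(R, w) = R*R + R = R**2 + R = R + R**2)
40507/(((b(-5, -3) + H(9, -9))*29)) + 31609/X = 40507/(((-5*(1 - 5) + 9)*29)) + 31609/11590 = 40507/(((-5*(-4) + 9)*29)) + 31609*(1/11590) = 40507/(((20 + 9)*29)) + 31609/11590 = 40507/((29*29)) + 31609/11590 = 40507/841 + 31609/11590 = 496059299/9747190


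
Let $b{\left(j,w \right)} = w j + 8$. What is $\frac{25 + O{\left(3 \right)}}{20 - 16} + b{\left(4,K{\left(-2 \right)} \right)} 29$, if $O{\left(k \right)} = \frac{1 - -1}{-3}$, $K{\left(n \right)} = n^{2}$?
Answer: $\frac{8425}{12} \approx 702.08$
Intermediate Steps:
$b{\left(j,w \right)} = 8 + j w$ ($b{\left(j,w \right)} = j w + 8 = 8 + j w$)
$O{\left(k \right)} = - \frac{2}{3}$ ($O{\left(k \right)} = \left(1 + 1\right) \left(- \frac{1}{3}\right) = 2 \left(- \frac{1}{3}\right) = - \frac{2}{3}$)
$\frac{25 + O{\left(3 \right)}}{20 - 16} + b{\left(4,K{\left(-2 \right)} \right)} 29 = \frac{25 - \frac{2}{3}}{20 - 16} + \left(8 + 4 \left(-2\right)^{2}\right) 29 = \frac{73}{3 \cdot 4} + \left(8 + 4 \cdot 4\right) 29 = \frac{73}{3} \cdot \frac{1}{4} + \left(8 + 16\right) 29 = \frac{73}{12} + 24 \cdot 29 = \frac{73}{12} + 696 = \frac{8425}{12}$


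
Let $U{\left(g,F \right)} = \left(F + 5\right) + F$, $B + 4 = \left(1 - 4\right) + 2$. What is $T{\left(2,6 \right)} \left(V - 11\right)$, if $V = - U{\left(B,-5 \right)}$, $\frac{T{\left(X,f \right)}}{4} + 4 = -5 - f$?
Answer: $360$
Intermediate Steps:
$B = -5$ ($B = -4 + \left(\left(1 - 4\right) + 2\right) = -4 + \left(-3 + 2\right) = -4 - 1 = -5$)
$T{\left(X,f \right)} = -36 - 4 f$ ($T{\left(X,f \right)} = -16 + 4 \left(-5 - f\right) = -16 - \left(20 + 4 f\right) = -36 - 4 f$)
$U{\left(g,F \right)} = 5 + 2 F$ ($U{\left(g,F \right)} = \left(5 + F\right) + F = 5 + 2 F$)
$V = 5$ ($V = - (5 + 2 \left(-5\right)) = - (5 - 10) = \left(-1\right) \left(-5\right) = 5$)
$T{\left(2,6 \right)} \left(V - 11\right) = \left(-36 - 24\right) \left(5 - 11\right) = \left(-36 - 24\right) \left(-6\right) = \left(-60\right) \left(-6\right) = 360$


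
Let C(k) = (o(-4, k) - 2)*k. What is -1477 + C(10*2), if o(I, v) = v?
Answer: -1117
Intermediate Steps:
C(k) = k*(-2 + k) (C(k) = (k - 2)*k = (-2 + k)*k = k*(-2 + k))
-1477 + C(10*2) = -1477 + (10*2)*(-2 + 10*2) = -1477 + 20*(-2 + 20) = -1477 + 20*18 = -1477 + 360 = -1117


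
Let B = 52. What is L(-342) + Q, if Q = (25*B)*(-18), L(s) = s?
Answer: -23742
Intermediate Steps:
Q = -23400 (Q = (25*52)*(-18) = 1300*(-18) = -23400)
L(-342) + Q = -342 - 23400 = -23742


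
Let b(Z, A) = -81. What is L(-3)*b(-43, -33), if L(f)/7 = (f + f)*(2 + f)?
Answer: -3402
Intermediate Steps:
L(f) = 14*f*(2 + f) (L(f) = 7*((f + f)*(2 + f)) = 7*((2*f)*(2 + f)) = 7*(2*f*(2 + f)) = 14*f*(2 + f))
L(-3)*b(-43, -33) = (14*(-3)*(2 - 3))*(-81) = (14*(-3)*(-1))*(-81) = 42*(-81) = -3402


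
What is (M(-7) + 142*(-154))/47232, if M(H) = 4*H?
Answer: -2737/5904 ≈ -0.46358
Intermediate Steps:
(M(-7) + 142*(-154))/47232 = (4*(-7) + 142*(-154))/47232 = (-28 - 21868)*(1/47232) = -21896*1/47232 = -2737/5904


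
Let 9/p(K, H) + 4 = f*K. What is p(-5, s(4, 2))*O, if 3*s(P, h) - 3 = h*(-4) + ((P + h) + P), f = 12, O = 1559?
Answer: -14031/64 ≈ -219.23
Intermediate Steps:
s(P, h) = 1 - h + 2*P/3 (s(P, h) = 1 + (h*(-4) + ((P + h) + P))/3 = 1 + (-4*h + (h + 2*P))/3 = 1 + (-3*h + 2*P)/3 = 1 + (-h + 2*P/3) = 1 - h + 2*P/3)
p(K, H) = 9/(-4 + 12*K)
p(-5, s(4, 2))*O = (9/(4*(-1 + 3*(-5))))*1559 = (9/(4*(-1 - 15)))*1559 = ((9/4)/(-16))*1559 = ((9/4)*(-1/16))*1559 = -9/64*1559 = -14031/64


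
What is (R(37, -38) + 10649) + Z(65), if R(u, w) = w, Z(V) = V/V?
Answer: 10612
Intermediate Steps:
Z(V) = 1
(R(37, -38) + 10649) + Z(65) = (-38 + 10649) + 1 = 10611 + 1 = 10612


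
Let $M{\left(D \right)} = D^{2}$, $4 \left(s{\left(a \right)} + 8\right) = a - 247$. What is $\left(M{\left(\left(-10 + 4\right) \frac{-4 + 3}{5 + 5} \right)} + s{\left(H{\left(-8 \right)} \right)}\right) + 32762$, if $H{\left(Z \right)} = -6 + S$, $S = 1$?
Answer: $\frac{817284}{25} \approx 32691.0$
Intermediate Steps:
$H{\left(Z \right)} = -5$ ($H{\left(Z \right)} = -6 + 1 = -5$)
$s{\left(a \right)} = - \frac{279}{4} + \frac{a}{4}$ ($s{\left(a \right)} = -8 + \frac{a - 247}{4} = -8 + \frac{-247 + a}{4} = -8 + \left(- \frac{247}{4} + \frac{a}{4}\right) = - \frac{279}{4} + \frac{a}{4}$)
$\left(M{\left(\left(-10 + 4\right) \frac{-4 + 3}{5 + 5} \right)} + s{\left(H{\left(-8 \right)} \right)}\right) + 32762 = \left(\left(\left(-10 + 4\right) \frac{-4 + 3}{5 + 5}\right)^{2} + \left(- \frac{279}{4} + \frac{1}{4} \left(-5\right)\right)\right) + 32762 = \left(\left(- 6 \left(- \frac{1}{10}\right)\right)^{2} - 71\right) + 32762 = \left(\left(- 6 \left(\left(-1\right) \frac{1}{10}\right)\right)^{2} - 71\right) + 32762 = \left(\left(\left(-6\right) \left(- \frac{1}{10}\right)\right)^{2} - 71\right) + 32762 = \left(\left(\frac{3}{5}\right)^{2} - 71\right) + 32762 = \left(\frac{9}{25} - 71\right) + 32762 = - \frac{1766}{25} + 32762 = \frac{817284}{25}$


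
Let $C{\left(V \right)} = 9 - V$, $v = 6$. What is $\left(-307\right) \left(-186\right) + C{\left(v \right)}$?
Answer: $57105$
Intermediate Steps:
$\left(-307\right) \left(-186\right) + C{\left(v \right)} = \left(-307\right) \left(-186\right) + \left(9 - 6\right) = 57102 + \left(9 - 6\right) = 57102 + 3 = 57105$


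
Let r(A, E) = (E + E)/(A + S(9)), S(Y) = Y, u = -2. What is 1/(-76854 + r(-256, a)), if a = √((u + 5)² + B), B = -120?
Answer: -781464281/60058655852048 + 247*I*√111/180175967556144 ≈ -1.3012e-5 + 1.4443e-11*I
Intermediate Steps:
a = I*√111 (a = √((-2 + 5)² - 120) = √(3² - 120) = √(9 - 120) = √(-111) = I*√111 ≈ 10.536*I)
r(A, E) = 2*E/(9 + A) (r(A, E) = (E + E)/(A + 9) = (2*E)/(9 + A) = 2*E/(9 + A))
1/(-76854 + r(-256, a)) = 1/(-76854 + 2*(I*√111)/(9 - 256)) = 1/(-76854 + 2*(I*√111)/(-247)) = 1/(-76854 + 2*(I*√111)*(-1/247)) = 1/(-76854 - 2*I*√111/247)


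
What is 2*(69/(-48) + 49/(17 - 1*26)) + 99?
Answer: 6137/72 ≈ 85.236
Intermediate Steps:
2*(69/(-48) + 49/(17 - 1*26)) + 99 = 2*(69*(-1/48) + 49/(17 - 26)) + 99 = 2*(-23/16 + 49/(-9)) + 99 = 2*(-23/16 + 49*(-1/9)) + 99 = 2*(-23/16 - 49/9) + 99 = 2*(-991/144) + 99 = -991/72 + 99 = 6137/72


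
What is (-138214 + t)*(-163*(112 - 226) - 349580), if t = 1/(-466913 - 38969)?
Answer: 11571685900984751/252941 ≈ 4.5749e+10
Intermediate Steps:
t = -1/505882 (t = 1/(-505882) = -1/505882 ≈ -1.9767e-6)
(-138214 + t)*(-163*(112 - 226) - 349580) = (-138214 - 1/505882)*(-163*(112 - 226) - 349580) = -69919974749*(-163*(-114) - 349580)/505882 = -69919974749*(18582 - 349580)/505882 = -69919974749/505882*(-330998) = 11571685900984751/252941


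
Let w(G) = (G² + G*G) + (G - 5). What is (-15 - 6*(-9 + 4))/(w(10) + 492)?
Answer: 15/697 ≈ 0.021521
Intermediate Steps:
w(G) = -5 + G + 2*G² (w(G) = (G² + G²) + (-5 + G) = 2*G² + (-5 + G) = -5 + G + 2*G²)
(-15 - 6*(-9 + 4))/(w(10) + 492) = (-15 - 6*(-9 + 4))/((-5 + 10 + 2*10²) + 492) = (-15 - 6*(-5))/((-5 + 10 + 2*100) + 492) = (-15 + 30)/((-5 + 10 + 200) + 492) = 15/(205 + 492) = 15/697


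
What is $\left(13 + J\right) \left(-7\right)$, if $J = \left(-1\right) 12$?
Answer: $-7$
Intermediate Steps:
$J = -12$
$\left(13 + J\right) \left(-7\right) = \left(13 - 12\right) \left(-7\right) = 1 \left(-7\right) = -7$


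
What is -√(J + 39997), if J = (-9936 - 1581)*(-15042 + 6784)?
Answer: -√95147383 ≈ -9754.3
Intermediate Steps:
J = 95107386 (J = -11517*(-8258) = 95107386)
-√(J + 39997) = -√(95107386 + 39997) = -√95147383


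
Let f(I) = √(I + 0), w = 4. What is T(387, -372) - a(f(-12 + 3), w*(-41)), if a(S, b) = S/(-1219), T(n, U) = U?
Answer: -372 + 3*I/1219 ≈ -372.0 + 0.002461*I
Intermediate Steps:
f(I) = √I
a(S, b) = -S/1219 (a(S, b) = S*(-1/1219) = -S/1219)
T(387, -372) - a(f(-12 + 3), w*(-41)) = -372 - (-1)*√(-12 + 3)/1219 = -372 - (-1)*√(-9)/1219 = -372 - (-1)*3*I/1219 = -372 - (-3)*I/1219 = -372 + 3*I/1219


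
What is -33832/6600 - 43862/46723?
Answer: -233777717/38546475 ≈ -6.0648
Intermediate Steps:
-33832/6600 - 43862/46723 = -33832*1/6600 - 43862*1/46723 = -4229/825 - 43862/46723 = -233777717/38546475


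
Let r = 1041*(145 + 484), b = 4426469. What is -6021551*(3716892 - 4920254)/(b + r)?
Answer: 3623052827231/2540629 ≈ 1.4260e+6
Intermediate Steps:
r = 654789 (r = 1041*629 = 654789)
-6021551*(3716892 - 4920254)/(b + r) = -6021551*(3716892 - 4920254)/(4426469 + 654789) = -6021551/(5081258/(-1203362)) = -6021551/(5081258*(-1/1203362)) = -6021551/(-2540629/601681) = -6021551*(-601681/2540629) = 3623052827231/2540629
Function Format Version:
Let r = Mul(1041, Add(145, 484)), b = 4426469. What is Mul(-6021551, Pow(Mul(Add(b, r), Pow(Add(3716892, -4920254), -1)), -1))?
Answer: Rational(3623052827231, 2540629) ≈ 1.4260e+6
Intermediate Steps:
r = 654789 (r = Mul(1041, 629) = 654789)
Mul(-6021551, Pow(Mul(Add(b, r), Pow(Add(3716892, -4920254), -1)), -1)) = Mul(-6021551, Pow(Mul(Add(4426469, 654789), Pow(Add(3716892, -4920254), -1)), -1)) = Mul(-6021551, Pow(Mul(5081258, Pow(-1203362, -1)), -1)) = Mul(-6021551, Pow(Mul(5081258, Rational(-1, 1203362)), -1)) = Mul(-6021551, Pow(Rational(-2540629, 601681), -1)) = Mul(-6021551, Rational(-601681, 2540629)) = Rational(3623052827231, 2540629)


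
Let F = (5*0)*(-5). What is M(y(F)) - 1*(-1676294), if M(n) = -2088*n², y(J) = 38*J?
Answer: 1676294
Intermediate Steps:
F = 0 (F = 0*(-5) = 0)
M(y(F)) - 1*(-1676294) = -2088*(38*0)² - 1*(-1676294) = -2088*0² + 1676294 = -2088*0 + 1676294 = 0 + 1676294 = 1676294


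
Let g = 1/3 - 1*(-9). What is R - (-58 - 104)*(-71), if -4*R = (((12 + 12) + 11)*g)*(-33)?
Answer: -8807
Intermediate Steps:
g = 28/3 (g = ⅓ + 9 = 28/3 ≈ 9.3333)
R = 2695 (R = -((12 + 12) + 11)*(28/3)*(-33)/4 = -(24 + 11)*(28/3)*(-33)/4 = -35*(28/3)*(-33)/4 = -245*(-33)/3 = -¼*(-10780) = 2695)
R - (-58 - 104)*(-71) = 2695 - (-58 - 104)*(-71) = 2695 - (-162)*(-71) = 2695 - 1*11502 = 2695 - 11502 = -8807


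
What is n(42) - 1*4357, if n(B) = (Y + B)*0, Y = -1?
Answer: -4357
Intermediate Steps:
n(B) = 0 (n(B) = (-1 + B)*0 = 0)
n(42) - 1*4357 = 0 - 1*4357 = 0 - 4357 = -4357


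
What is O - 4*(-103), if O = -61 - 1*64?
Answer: 287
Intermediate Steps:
O = -125 (O = -61 - 64 = -125)
O - 4*(-103) = -125 - 4*(-103) = -125 + 412 = 287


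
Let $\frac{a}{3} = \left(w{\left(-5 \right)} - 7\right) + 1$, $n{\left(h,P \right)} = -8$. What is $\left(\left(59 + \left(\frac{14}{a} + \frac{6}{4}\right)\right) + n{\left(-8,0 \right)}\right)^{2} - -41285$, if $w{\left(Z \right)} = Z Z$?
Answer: $\frac{572696029}{12996} \approx 44067.0$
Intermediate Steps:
$w{\left(Z \right)} = Z^{2}$
$a = 57$ ($a = 3 \left(\left(\left(-5\right)^{2} - 7\right) + 1\right) = 3 \left(\left(25 - 7\right) + 1\right) = 3 \left(18 + 1\right) = 3 \cdot 19 = 57$)
$\left(\left(59 + \left(\frac{14}{a} + \frac{6}{4}\right)\right) + n{\left(-8,0 \right)}\right)^{2} - -41285 = \left(\left(59 + \left(\frac{14}{57} + \frac{6}{4}\right)\right) - 8\right)^{2} - -41285 = \left(\left(59 + \left(14 \cdot \frac{1}{57} + 6 \cdot \frac{1}{4}\right)\right) - 8\right)^{2} + 41285 = \left(\left(59 + \left(\frac{14}{57} + \frac{3}{2}\right)\right) - 8\right)^{2} + 41285 = \left(\left(59 + \frac{199}{114}\right) - 8\right)^{2} + 41285 = \left(\frac{6925}{114} - 8\right)^{2} + 41285 = \left(\frac{6013}{114}\right)^{2} + 41285 = \frac{36156169}{12996} + 41285 = \frac{572696029}{12996}$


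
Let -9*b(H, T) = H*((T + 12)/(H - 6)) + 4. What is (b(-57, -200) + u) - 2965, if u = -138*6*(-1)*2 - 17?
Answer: -247126/189 ≈ -1307.5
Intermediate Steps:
b(H, T) = -4/9 - H*(12 + T)/(9*(-6 + H)) (b(H, T) = -(H*((T + 12)/(H - 6)) + 4)/9 = -(H*((12 + T)/(-6 + H)) + 4)/9 = -(H*(12 + T)/(-6 + H) + 4)/9 = -(4 + H*(12 + T)/(-6 + H))/9 = -4/9 - H*(12 + T)/(9*(-6 + H)))
u = 1639 (u = -(-828)*2 - 17 = -138*(-12) - 17 = 1656 - 17 = 1639)
(b(-57, -200) + u) - 2965 = ((24 - 16*(-57) - 1*(-57)*(-200))/(9*(-6 - 57)) + 1639) - 2965 = ((1/9)*(24 + 912 - 11400)/(-63) + 1639) - 2965 = ((1/9)*(-1/63)*(-10464) + 1639) - 2965 = (3488/189 + 1639) - 2965 = 313259/189 - 2965 = -247126/189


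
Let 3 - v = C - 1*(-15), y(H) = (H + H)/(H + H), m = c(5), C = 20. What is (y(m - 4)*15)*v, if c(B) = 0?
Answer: -480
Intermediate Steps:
m = 0
y(H) = 1 (y(H) = (2*H)/((2*H)) = (2*H)*(1/(2*H)) = 1)
v = -32 (v = 3 - (20 - 1*(-15)) = 3 - (20 + 15) = 3 - 1*35 = 3 - 35 = -32)
(y(m - 4)*15)*v = (1*15)*(-32) = 15*(-32) = -480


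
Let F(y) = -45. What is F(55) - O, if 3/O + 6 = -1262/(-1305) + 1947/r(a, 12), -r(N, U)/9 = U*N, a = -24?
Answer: -23763195/536423 ≈ -44.299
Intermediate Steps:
r(N, U) = -9*N*U (r(N, U) = -9*U*N = -9*N*U)
O = -375840/536423 (O = 3/(-6 + (-1262/(-1305) + 1947/((-9*(-24)*12)))) = 3/(-6 + (-1262*(-1/1305) + 1947/2592)) = 3/(-6 + (1262/1305 + 1947*(1/2592))) = 3/(-6 + (1262/1305 + 649/864)) = 3/(-6 + 215257/125280) = 3/(-536423/125280) = 3*(-125280/536423) = -375840/536423 ≈ -0.70064)
F(55) - O = -45 - 1*(-375840/536423) = -45 + 375840/536423 = -23763195/536423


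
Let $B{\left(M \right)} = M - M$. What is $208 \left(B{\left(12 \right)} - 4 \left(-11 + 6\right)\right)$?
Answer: $4160$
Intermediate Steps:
$B{\left(M \right)} = 0$
$208 \left(B{\left(12 \right)} - 4 \left(-11 + 6\right)\right) = 208 \left(0 - 4 \left(-11 + 6\right)\right) = 208 \left(0 - -20\right) = 208 \left(0 + 20\right) = 208 \cdot 20 = 4160$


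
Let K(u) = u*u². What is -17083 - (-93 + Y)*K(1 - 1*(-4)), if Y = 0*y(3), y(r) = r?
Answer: -5458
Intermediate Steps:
K(u) = u³
Y = 0 (Y = 0*3 = 0)
-17083 - (-93 + Y)*K(1 - 1*(-4)) = -17083 - (-93 + 0)*(1 - 1*(-4))³ = -17083 - (-93)*(1 + 4)³ = -17083 - (-93)*5³ = -17083 - (-93)*125 = -17083 - 1*(-11625) = -17083 + 11625 = -5458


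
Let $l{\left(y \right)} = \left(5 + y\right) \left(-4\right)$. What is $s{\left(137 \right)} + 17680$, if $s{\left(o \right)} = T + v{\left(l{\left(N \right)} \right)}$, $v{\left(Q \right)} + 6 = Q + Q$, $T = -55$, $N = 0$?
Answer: $17579$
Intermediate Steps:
$l{\left(y \right)} = -20 - 4 y$
$v{\left(Q \right)} = -6 + 2 Q$ ($v{\left(Q \right)} = -6 + \left(Q + Q\right) = -6 + 2 Q$)
$s{\left(o \right)} = -101$ ($s{\left(o \right)} = -55 + \left(-6 + 2 \left(-20 - 0\right)\right) = -55 + \left(-6 + 2 \left(-20 + 0\right)\right) = -55 + \left(-6 + 2 \left(-20\right)\right) = -55 - 46 = -101$)
$s{\left(137 \right)} + 17680 = -101 + 17680 = 17579$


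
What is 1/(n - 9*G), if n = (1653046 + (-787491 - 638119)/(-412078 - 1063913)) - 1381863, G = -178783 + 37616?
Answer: 1475991/2275516086436 ≈ 6.4864e-7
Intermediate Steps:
G = -141167
n = 400265092963/1475991 (n = (1653046 - 1425610/(-1475991)) - 1381863 = (1653046 - 1425610*(-1/1475991)) - 1381863 = (1653046 + 1425610/1475991) - 1381863 = 2439882444196/1475991 - 1381863 = 400265092963/1475991 ≈ 2.7118e+5)
1/(n - 9*G) = 1/(400265092963/1475991 - 9*(-141167)) = 1/(400265092963/1475991 + 1270503) = 1/(2275516086436/1475991) = 1475991/2275516086436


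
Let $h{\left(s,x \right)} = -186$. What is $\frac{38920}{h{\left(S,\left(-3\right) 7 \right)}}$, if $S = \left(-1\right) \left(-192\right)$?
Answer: $- \frac{19460}{93} \approx -209.25$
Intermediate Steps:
$S = 192$
$\frac{38920}{h{\left(S,\left(-3\right) 7 \right)}} = \frac{38920}{-186} = 38920 \left(- \frac{1}{186}\right) = - \frac{19460}{93}$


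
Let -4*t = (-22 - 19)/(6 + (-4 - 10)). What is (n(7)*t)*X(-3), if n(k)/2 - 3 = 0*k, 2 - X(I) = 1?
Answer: -123/16 ≈ -7.6875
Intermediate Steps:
X(I) = 1 (X(I) = 2 - 1*1 = 2 - 1 = 1)
n(k) = 6 (n(k) = 6 + 2*(0*k) = 6 + 2*0 = 6 + 0 = 6)
t = -41/32 (t = -(-22 - 19)/(4*(6 + (-4 - 10))) = -(-41)/(4*(6 - 14)) = -(-41)/(4*(-8)) = -(-41)*(-1)/(4*8) = -1/4*41/8 = -41/32 ≈ -1.2813)
(n(7)*t)*X(-3) = (6*(-41/32))*1 = -123/16*1 = -123/16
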